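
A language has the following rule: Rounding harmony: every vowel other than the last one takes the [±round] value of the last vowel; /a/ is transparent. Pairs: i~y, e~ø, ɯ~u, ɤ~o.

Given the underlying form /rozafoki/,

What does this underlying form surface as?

/o/ harmonizes with /i/ ([-round]) → [ɤ]
/o/ harmonizes with /i/ ([-round]) → [ɤ]

[rɤzafɤki]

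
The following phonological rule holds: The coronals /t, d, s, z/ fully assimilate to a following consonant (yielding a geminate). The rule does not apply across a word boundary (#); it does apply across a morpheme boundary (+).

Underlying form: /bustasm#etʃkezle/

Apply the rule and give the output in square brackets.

/s/ before /t/ → [t] (total assimilation)
/s/ before /m/ → [m] (total assimilation)
/z/ before /l/ → [l] (total assimilation)

[buttamm#etʃkelle]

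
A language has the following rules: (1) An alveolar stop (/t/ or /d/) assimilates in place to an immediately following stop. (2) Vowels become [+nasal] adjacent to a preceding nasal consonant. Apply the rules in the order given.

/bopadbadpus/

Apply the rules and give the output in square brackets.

[bopabbabpus]

Rule 1: /d/ before /b/ (labial) → [b]
Rule 1: /d/ before /p/ (labial) → [b]
After rule 1: bopabbabpus
Rule 2: no segment meets the rule's conditions; no change.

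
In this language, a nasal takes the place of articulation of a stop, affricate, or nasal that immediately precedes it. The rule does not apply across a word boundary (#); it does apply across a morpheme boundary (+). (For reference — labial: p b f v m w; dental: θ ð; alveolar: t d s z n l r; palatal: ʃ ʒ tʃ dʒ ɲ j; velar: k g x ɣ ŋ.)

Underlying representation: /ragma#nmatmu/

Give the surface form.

/m/ after /g/ (velar) → [ŋ]
/m/ after /n/ (alveolar) → [n]
/m/ after /t/ (alveolar) → [n]

[ragŋa#nnatnu]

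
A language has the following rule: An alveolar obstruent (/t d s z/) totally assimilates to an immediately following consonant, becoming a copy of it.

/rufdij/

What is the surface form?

[rufdij]

no segment meets the rule's conditions; no change.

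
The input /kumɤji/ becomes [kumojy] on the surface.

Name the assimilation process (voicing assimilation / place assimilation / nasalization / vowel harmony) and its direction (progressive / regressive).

/ɤ/→[o] /i/→[y].
Vowels agree with the first vowel, so the harmony is progressive.

vowel harmony, progressive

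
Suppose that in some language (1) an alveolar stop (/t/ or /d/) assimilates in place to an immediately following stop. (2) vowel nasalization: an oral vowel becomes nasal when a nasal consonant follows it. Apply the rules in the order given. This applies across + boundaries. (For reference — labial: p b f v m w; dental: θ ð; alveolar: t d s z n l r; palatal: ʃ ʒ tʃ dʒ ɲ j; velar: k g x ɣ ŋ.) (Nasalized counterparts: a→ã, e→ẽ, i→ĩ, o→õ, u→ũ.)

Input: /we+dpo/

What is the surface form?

[we+bpo]

Rule 1: /d/ before /p/ (labial) → [b]
After rule 1: we+bpo
Rule 2: no segment meets the rule's conditions; no change.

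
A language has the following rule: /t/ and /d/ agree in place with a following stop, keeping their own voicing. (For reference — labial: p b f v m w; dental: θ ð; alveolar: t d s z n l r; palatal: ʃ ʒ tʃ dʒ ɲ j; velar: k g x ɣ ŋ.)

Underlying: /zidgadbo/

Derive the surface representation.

/d/ before /g/ (velar) → [g]
/d/ before /b/ (labial) → [b]

[ziggabbo]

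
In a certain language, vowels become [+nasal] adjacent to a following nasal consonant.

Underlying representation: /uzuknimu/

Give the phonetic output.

/i/ before nasal /m/ → [ĩ]

[uzuknĩmu]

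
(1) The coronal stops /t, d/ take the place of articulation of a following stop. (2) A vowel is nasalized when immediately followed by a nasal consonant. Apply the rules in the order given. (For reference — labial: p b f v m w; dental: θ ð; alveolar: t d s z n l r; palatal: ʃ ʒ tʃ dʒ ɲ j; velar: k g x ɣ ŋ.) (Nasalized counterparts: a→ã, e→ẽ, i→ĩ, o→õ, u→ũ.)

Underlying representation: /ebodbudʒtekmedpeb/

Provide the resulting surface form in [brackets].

Rule 1: /d/ before /b/ (labial) → [b]
Rule 1: /d/ before /p/ (labial) → [b]
After rule 1: ebobbudʒtekmebpeb
Rule 2: no segment meets the rule's conditions; no change.

[ebobbudʒtekmebpeb]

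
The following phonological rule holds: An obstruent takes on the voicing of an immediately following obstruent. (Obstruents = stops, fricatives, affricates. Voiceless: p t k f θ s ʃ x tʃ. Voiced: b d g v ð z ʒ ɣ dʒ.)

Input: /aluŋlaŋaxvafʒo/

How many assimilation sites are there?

/x/ before /v/ (voiced) → [ɣ]
/f/ before /ʒ/ (voiced) → [v]
2 segments change.

2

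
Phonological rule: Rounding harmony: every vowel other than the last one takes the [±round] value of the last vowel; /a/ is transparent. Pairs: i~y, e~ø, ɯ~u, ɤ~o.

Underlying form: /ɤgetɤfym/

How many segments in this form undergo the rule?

/ɤ/ harmonizes with /y/ ([+round]) → [o]
/e/ harmonizes with /y/ ([+round]) → [ø]
/ɤ/ harmonizes with /y/ ([+round]) → [o]
3 segments change.

3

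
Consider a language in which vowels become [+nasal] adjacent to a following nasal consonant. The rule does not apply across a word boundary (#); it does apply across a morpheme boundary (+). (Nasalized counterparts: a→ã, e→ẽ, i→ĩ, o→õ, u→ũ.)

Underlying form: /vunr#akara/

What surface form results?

/u/ before nasal /n/ → [ũ]

[vũnr#akara]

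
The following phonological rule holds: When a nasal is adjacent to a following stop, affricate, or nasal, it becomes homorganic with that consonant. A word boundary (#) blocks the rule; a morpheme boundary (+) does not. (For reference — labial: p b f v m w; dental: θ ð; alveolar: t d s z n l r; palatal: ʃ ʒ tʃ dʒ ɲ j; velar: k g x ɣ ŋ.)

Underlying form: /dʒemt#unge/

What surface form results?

/m/ before /t/ (alveolar) → [n]
/n/ before /g/ (velar) → [ŋ]

[dʒent#uŋge]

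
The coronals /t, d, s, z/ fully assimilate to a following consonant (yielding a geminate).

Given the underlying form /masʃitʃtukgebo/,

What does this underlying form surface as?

/s/ before /ʃ/ → [ʃ] (total assimilation)

[maʃʃitʃtukgebo]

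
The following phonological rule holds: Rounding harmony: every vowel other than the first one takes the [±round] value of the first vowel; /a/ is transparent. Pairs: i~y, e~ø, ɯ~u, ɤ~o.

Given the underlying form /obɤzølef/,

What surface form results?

[obozøløf]

/ɤ/ harmonizes with /o/ ([+round]) → [o]
/e/ harmonizes with /o/ ([+round]) → [ø]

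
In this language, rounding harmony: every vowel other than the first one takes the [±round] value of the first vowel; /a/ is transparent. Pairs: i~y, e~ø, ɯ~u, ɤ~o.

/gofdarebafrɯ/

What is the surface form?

/e/ harmonizes with /o/ ([+round]) → [ø]
/ɯ/ harmonizes with /o/ ([+round]) → [u]

[gofdarøbafru]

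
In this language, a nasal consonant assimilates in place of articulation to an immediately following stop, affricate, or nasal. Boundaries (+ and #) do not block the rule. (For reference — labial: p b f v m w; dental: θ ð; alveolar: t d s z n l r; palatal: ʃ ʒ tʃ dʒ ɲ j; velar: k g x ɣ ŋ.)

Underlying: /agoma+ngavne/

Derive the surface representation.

[agoma+ŋgavne]

/n/ before /g/ (velar) → [ŋ]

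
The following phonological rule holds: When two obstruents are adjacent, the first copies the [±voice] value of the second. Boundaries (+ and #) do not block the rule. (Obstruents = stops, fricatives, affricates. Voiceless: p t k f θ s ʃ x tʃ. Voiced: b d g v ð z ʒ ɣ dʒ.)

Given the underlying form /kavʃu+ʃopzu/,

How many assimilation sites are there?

/v/ before /ʃ/ (voiceless) → [f]
/p/ before /z/ (voiced) → [b]
2 segments change.

2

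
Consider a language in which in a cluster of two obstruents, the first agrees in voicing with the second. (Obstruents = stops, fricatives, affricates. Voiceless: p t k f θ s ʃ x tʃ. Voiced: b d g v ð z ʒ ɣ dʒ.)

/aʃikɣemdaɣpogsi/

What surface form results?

[aʃigɣemdaxpoksi]

/k/ before /ɣ/ (voiced) → [g]
/ɣ/ before /p/ (voiceless) → [x]
/g/ before /s/ (voiceless) → [k]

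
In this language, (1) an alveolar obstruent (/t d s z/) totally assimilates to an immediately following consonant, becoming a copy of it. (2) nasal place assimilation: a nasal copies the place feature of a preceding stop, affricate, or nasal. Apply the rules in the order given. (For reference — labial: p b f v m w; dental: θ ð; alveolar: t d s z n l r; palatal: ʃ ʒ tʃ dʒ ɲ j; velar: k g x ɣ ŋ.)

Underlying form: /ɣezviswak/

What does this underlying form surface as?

[ɣevviwwak]

Rule 1: /z/ before /v/ → [v] (total assimilation)
Rule 1: /s/ before /w/ → [w] (total assimilation)
After rule 1: ɣevviwwak
Rule 2: no segment meets the rule's conditions; no change.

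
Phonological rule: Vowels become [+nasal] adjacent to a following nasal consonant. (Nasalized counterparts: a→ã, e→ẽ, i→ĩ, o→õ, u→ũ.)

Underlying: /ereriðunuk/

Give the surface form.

[ereriðũnuk]

/u/ before nasal /n/ → [ũ]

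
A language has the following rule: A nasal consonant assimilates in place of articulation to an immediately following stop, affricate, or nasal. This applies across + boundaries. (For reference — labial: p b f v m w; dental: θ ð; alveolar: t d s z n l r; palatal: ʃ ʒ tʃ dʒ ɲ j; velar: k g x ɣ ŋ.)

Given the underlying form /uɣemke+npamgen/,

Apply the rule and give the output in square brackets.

/m/ before /k/ (velar) → [ŋ]
/n/ before /p/ (labial) → [m]
/m/ before /g/ (velar) → [ŋ]

[uɣeŋke+mpaŋgen]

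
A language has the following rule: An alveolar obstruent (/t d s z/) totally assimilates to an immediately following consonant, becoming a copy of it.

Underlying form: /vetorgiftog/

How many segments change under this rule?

No segment meets the rule's conditions.

0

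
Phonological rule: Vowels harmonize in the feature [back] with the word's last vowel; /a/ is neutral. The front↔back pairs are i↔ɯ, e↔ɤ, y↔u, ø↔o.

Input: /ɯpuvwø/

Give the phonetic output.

/ɯ/ harmonizes with /ø/ ([-back]) → [i]
/u/ harmonizes with /ø/ ([-back]) → [y]

[ipyvwø]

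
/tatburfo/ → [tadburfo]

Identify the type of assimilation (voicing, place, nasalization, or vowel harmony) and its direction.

/t/→[d].
Each target copies a feature from the following segment, so the direction is regressive.

voicing assimilation, regressive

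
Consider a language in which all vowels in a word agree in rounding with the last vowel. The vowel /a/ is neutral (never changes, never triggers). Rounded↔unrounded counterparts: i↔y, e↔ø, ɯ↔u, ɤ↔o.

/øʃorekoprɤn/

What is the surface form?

/ø/ harmonizes with /ɤ/ ([-round]) → [e]
/o/ harmonizes with /ɤ/ ([-round]) → [ɤ]
/o/ harmonizes with /ɤ/ ([-round]) → [ɤ]

[eʃɤrekɤprɤn]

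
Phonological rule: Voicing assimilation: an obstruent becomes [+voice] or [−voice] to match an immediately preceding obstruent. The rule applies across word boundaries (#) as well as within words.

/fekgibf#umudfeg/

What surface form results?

/g/ after /k/ (voiceless) → [k]
/f/ after /b/ (voiced) → [v]
/f/ after /d/ (voiced) → [v]

[fekkibv#umudveg]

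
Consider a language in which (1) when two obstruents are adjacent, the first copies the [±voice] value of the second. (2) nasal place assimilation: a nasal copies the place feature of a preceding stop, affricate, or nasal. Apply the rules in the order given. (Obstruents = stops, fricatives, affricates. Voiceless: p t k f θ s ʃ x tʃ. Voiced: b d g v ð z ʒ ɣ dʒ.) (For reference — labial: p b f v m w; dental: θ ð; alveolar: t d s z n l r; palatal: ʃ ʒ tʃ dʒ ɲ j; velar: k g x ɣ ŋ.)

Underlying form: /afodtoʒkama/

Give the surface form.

Rule 1: /d/ before /t/ (voiceless) → [t]
Rule 1: /ʒ/ before /k/ (voiceless) → [ʃ]
After rule 1: afottoʃkama
Rule 2: no segment meets the rule's conditions; no change.

[afottoʃkama]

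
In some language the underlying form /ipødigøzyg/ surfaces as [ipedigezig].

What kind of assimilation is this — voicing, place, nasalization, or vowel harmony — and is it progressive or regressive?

vowel harmony, progressive

/ø/→[e] /ø/→[e] /y/→[i].
Vowels agree with the first vowel, so the harmony is progressive.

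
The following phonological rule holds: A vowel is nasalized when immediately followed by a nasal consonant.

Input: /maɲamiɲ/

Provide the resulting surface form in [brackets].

/a/ before nasal /ɲ/ → [ã]
/a/ before nasal /m/ → [ã]
/i/ before nasal /ɲ/ → [ĩ]

[mãɲãmĩɲ]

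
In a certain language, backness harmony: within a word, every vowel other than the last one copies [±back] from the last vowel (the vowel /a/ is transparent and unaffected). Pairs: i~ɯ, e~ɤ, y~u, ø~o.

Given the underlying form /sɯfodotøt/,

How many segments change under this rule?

/ɯ/ harmonizes with /ø/ ([-back]) → [i]
/o/ harmonizes with /ø/ ([-back]) → [ø]
/o/ harmonizes with /ø/ ([-back]) → [ø]
3 segments change.

3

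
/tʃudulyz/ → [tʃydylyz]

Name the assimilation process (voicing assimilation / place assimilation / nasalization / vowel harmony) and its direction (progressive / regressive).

/u/→[y] /u/→[y].
Vowels agree with the last vowel, so the harmony is regressive.

vowel harmony, regressive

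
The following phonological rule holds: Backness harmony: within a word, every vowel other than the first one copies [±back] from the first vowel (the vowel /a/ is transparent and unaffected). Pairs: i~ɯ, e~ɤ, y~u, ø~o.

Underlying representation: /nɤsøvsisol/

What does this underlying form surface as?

[nɤsovsɯsol]

/ø/ harmonizes with /ɤ/ ([+back]) → [o]
/i/ harmonizes with /ɤ/ ([+back]) → [ɯ]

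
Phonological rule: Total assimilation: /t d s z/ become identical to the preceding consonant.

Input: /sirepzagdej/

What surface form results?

/z/ after /p/ → [p] (total assimilation)
/d/ after /g/ → [g] (total assimilation)

[sireppaggej]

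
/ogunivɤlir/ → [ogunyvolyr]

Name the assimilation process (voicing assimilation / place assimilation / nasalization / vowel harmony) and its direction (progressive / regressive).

/i/→[y] /ɤ/→[o] /i/→[y].
Vowels agree with the first vowel, so the harmony is progressive.

vowel harmony, progressive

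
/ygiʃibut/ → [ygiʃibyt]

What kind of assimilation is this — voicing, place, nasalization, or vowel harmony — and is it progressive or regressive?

/u/→[y].
Vowels agree with the first vowel, so the harmony is progressive.

vowel harmony, progressive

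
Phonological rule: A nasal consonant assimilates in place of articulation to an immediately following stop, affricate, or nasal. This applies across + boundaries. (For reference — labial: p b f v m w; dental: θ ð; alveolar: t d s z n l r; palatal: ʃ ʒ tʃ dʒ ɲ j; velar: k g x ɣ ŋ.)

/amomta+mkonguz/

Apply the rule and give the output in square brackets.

[amonta+ŋkoŋguz]

/m/ before /t/ (alveolar) → [n]
/m/ before /k/ (velar) → [ŋ]
/n/ before /g/ (velar) → [ŋ]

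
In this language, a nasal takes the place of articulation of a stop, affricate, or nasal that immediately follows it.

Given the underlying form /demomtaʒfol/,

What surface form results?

[demontaʒfol]

/m/ before /t/ (alveolar) → [n]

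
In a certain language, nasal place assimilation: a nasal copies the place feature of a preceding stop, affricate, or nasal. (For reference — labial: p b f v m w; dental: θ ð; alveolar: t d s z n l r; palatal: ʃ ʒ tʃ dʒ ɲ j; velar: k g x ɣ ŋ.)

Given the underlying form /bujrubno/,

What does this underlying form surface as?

/n/ after /b/ (labial) → [m]

[bujrubmo]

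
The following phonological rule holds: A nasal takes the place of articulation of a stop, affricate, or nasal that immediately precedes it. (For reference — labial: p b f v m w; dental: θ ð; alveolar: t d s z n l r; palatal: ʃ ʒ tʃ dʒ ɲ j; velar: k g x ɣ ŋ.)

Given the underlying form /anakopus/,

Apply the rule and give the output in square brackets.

[anakopus]

no segment meets the rule's conditions; no change.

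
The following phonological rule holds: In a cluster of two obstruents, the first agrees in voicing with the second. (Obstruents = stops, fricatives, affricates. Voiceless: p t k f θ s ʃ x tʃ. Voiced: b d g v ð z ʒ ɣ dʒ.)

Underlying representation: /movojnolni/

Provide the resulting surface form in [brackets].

[movojnolni]

no segment meets the rule's conditions; no change.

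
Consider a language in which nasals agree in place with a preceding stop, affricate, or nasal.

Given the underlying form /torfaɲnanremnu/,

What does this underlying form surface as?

[torfaɲɲanremmu]

/n/ after /ɲ/ (palatal) → [ɲ]
/n/ after /m/ (labial) → [m]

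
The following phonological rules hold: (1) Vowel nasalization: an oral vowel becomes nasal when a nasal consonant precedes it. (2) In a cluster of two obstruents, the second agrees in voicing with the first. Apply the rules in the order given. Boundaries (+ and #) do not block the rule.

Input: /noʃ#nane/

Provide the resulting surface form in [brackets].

Rule 1: /o/ after nasal /n/ → [õ]
Rule 1: /a/ after nasal /n/ → [ã]
Rule 1: /e/ after nasal /n/ → [ẽ]
After rule 1: nõʃ#nãnẽ
Rule 2: no segment meets the rule's conditions; no change.

[nõʃ#nãnẽ]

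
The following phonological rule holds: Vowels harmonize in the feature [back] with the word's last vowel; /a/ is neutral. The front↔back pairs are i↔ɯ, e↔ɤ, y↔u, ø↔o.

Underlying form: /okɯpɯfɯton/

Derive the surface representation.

[okɯpɯfɯton]

no segment meets the rule's conditions; no change.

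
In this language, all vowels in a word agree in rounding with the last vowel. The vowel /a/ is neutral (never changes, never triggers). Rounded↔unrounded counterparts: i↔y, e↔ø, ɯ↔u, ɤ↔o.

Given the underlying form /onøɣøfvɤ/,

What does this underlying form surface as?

[ɤneɣefvɤ]

/o/ harmonizes with /ɤ/ ([-round]) → [ɤ]
/ø/ harmonizes with /ɤ/ ([-round]) → [e]
/ø/ harmonizes with /ɤ/ ([-round]) → [e]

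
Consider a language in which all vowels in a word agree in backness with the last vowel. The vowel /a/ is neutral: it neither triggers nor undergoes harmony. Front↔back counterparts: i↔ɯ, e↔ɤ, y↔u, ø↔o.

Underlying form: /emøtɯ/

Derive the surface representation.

[ɤmotɯ]

/e/ harmonizes with /ɯ/ ([+back]) → [ɤ]
/ø/ harmonizes with /ɯ/ ([+back]) → [o]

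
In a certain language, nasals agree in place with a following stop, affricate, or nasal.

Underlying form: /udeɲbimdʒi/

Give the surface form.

[udembiɲdʒi]

/ɲ/ before /b/ (labial) → [m]
/m/ before /dʒ/ (palatal) → [ɲ]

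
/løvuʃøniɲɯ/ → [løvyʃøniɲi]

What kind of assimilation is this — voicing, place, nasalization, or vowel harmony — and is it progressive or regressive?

vowel harmony, progressive

/u/→[y] /ɯ/→[i].
Vowels agree with the first vowel, so the harmony is progressive.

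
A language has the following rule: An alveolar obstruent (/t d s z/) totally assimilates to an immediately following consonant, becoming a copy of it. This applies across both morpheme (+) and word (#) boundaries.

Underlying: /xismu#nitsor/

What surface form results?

[ximmu#nissor]

/s/ before /m/ → [m] (total assimilation)
/t/ before /s/ → [s] (total assimilation)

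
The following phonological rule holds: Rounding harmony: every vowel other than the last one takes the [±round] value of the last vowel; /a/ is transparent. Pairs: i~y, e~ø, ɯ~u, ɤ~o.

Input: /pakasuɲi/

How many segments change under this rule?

/u/ harmonizes with /i/ ([-round]) → [ɯ]
1 segment changes.

1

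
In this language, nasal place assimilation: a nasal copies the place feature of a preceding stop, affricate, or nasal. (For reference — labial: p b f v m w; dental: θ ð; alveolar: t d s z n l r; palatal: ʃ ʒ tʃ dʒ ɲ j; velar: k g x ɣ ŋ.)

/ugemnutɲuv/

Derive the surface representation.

[ugemmutnuv]

/n/ after /m/ (labial) → [m]
/ɲ/ after /t/ (alveolar) → [n]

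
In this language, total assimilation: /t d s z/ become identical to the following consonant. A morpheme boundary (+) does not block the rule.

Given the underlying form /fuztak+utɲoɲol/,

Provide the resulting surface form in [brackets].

[futtak+uɲɲoɲol]

/z/ before /t/ → [t] (total assimilation)
/t/ before /ɲ/ → [ɲ] (total assimilation)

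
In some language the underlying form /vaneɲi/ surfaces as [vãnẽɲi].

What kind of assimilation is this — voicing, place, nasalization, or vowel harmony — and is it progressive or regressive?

/a/→[ã] /e/→[ẽ].
Each target copies a feature from the following segment, so the direction is regressive.

nasalization, regressive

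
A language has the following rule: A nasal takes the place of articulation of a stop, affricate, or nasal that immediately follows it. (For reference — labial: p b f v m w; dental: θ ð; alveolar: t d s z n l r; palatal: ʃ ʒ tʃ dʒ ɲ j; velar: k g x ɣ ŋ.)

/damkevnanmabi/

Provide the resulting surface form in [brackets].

/m/ before /k/ (velar) → [ŋ]
/n/ before /m/ (labial) → [m]

[daŋkevnammabi]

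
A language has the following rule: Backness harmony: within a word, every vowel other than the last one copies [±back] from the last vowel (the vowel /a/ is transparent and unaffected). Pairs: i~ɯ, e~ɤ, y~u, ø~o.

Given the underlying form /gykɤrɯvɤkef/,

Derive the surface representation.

[gykerivekef]

/ɤ/ harmonizes with /e/ ([-back]) → [e]
/ɯ/ harmonizes with /e/ ([-back]) → [i]
/ɤ/ harmonizes with /e/ ([-back]) → [e]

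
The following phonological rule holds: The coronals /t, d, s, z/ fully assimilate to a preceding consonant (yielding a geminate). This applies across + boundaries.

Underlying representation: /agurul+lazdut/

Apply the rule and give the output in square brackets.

/d/ after /z/ → [z] (total assimilation)

[agurul+lazzut]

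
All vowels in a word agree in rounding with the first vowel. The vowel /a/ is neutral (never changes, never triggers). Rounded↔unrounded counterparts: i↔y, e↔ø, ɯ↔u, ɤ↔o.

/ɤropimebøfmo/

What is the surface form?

[ɤrɤpimebefmɤ]

/o/ harmonizes with /ɤ/ ([-round]) → [ɤ]
/ø/ harmonizes with /ɤ/ ([-round]) → [e]
/o/ harmonizes with /ɤ/ ([-round]) → [ɤ]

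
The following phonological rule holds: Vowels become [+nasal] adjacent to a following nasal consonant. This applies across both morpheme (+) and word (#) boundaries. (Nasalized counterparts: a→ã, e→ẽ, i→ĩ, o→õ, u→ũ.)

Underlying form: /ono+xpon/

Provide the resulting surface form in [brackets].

/o/ before nasal /n/ → [õ]
/o/ before nasal /n/ → [õ]

[õno+xpõn]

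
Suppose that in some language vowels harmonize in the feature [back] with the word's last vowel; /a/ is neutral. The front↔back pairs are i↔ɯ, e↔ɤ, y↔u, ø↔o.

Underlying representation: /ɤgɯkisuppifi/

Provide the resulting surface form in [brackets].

/ɤ/ harmonizes with /i/ ([-back]) → [e]
/ɯ/ harmonizes with /i/ ([-back]) → [i]
/u/ harmonizes with /i/ ([-back]) → [y]

[egikisyppifi]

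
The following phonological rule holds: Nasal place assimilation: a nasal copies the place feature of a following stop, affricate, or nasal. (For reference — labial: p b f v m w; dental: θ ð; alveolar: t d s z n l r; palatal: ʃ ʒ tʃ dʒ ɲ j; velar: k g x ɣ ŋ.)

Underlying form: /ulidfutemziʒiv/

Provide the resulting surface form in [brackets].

no segment meets the rule's conditions; no change.

[ulidfutemziʒiv]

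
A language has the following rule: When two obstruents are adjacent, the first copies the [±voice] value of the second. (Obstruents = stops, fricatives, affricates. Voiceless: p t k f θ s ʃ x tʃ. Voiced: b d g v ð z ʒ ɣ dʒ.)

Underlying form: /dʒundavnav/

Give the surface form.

no segment meets the rule's conditions; no change.

[dʒundavnav]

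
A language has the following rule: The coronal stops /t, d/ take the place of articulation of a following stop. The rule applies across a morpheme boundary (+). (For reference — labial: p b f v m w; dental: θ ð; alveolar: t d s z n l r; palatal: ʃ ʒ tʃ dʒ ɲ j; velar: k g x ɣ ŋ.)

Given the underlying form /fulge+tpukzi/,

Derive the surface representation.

[fulge+ppukzi]

/t/ before /p/ (labial) → [p]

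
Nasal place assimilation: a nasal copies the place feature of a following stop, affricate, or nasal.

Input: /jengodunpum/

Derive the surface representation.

[jeŋgodumpum]

/n/ before /g/ (velar) → [ŋ]
/n/ before /p/ (labial) → [m]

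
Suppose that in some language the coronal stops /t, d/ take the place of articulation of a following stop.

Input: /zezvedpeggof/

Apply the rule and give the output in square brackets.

/d/ before /p/ (labial) → [b]

[zezvebpeggof]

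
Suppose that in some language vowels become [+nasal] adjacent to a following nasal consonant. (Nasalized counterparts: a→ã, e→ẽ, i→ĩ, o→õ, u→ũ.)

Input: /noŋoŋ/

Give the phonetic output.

[nõŋõŋ]

/o/ before nasal /ŋ/ → [õ]
/o/ before nasal /ŋ/ → [õ]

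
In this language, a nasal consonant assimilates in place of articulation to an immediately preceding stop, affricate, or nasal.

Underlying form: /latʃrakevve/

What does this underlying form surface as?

[latʃrakevve]

no segment meets the rule's conditions; no change.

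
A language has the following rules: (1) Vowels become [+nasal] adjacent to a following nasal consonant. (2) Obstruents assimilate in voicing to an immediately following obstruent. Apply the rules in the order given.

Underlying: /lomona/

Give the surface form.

[lõmõna]

Rule 1: /o/ before nasal /m/ → [õ]
Rule 1: /o/ before nasal /n/ → [õ]
After rule 1: lõmõna
Rule 2: no segment meets the rule's conditions; no change.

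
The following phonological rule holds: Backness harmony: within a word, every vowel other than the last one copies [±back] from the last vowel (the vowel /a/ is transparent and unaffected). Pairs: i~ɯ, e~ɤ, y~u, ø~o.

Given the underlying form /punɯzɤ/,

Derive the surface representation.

[punɯzɤ]

no segment meets the rule's conditions; no change.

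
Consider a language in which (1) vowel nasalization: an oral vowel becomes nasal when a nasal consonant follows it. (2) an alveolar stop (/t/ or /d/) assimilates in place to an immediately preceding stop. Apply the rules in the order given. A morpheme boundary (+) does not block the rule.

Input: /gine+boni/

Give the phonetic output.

Rule 1: /i/ before nasal /n/ → [ĩ]
Rule 1: /o/ before nasal /n/ → [õ]
After rule 1: gĩne+bõni
Rule 2: no segment meets the rule's conditions; no change.

[gĩne+bõni]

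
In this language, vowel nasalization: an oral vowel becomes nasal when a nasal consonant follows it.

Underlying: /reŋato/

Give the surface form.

/e/ before nasal /ŋ/ → [ẽ]

[rẽŋato]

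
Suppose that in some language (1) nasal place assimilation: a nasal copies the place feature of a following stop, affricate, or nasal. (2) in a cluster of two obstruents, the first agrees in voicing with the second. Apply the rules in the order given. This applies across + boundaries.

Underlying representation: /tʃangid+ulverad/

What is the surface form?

Rule 1: /n/ before /g/ (velar) → [ŋ]
After rule 1: tʃaŋgid+ulverad
Rule 2: no segment meets the rule's conditions; no change.

[tʃaŋgid+ulverad]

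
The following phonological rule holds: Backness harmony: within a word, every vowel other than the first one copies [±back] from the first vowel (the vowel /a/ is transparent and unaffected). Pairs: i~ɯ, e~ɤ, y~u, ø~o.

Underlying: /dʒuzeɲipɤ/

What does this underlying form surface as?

[dʒuzɤɲɯpɤ]

/e/ harmonizes with /u/ ([+back]) → [ɤ]
/i/ harmonizes with /u/ ([+back]) → [ɯ]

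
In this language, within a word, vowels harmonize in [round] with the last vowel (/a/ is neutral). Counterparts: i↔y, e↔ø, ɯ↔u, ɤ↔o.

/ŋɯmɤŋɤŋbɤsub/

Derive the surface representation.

[ŋumoŋoŋbosub]

/ɯ/ harmonizes with /u/ ([+round]) → [u]
/ɤ/ harmonizes with /u/ ([+round]) → [o]
/ɤ/ harmonizes with /u/ ([+round]) → [o]
/ɤ/ harmonizes with /u/ ([+round]) → [o]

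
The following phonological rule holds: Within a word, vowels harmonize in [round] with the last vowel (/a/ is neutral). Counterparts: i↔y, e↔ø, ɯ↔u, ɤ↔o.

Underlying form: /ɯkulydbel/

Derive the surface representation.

/u/ harmonizes with /e/ ([-round]) → [ɯ]
/y/ harmonizes with /e/ ([-round]) → [i]

[ɯkɯlidbel]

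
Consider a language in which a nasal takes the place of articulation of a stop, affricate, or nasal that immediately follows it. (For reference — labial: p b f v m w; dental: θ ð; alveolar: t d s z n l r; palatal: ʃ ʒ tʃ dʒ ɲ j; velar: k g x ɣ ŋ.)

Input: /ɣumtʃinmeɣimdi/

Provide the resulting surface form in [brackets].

[ɣuɲtʃimmeɣindi]

/m/ before /tʃ/ (palatal) → [ɲ]
/n/ before /m/ (labial) → [m]
/m/ before /d/ (alveolar) → [n]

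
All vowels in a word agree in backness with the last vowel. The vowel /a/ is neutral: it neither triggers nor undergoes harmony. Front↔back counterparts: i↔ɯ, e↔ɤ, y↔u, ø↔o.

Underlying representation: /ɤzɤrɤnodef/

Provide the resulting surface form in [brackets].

[ezerenødef]

/ɤ/ harmonizes with /e/ ([-back]) → [e]
/ɤ/ harmonizes with /e/ ([-back]) → [e]
/ɤ/ harmonizes with /e/ ([-back]) → [e]
/o/ harmonizes with /e/ ([-back]) → [ø]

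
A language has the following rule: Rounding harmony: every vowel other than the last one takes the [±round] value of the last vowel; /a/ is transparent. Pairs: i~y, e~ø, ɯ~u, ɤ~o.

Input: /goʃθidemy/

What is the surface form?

[goʃθydømy]

/i/ harmonizes with /y/ ([+round]) → [y]
/e/ harmonizes with /y/ ([+round]) → [ø]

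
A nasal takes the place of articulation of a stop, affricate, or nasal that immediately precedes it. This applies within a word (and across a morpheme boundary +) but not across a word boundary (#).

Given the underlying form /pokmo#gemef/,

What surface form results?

/m/ after /k/ (velar) → [ŋ]

[pokŋo#gemef]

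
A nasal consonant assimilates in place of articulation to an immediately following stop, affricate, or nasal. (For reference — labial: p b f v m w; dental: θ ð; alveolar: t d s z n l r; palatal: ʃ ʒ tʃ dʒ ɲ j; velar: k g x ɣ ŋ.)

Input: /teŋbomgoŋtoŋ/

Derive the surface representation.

/ŋ/ before /b/ (labial) → [m]
/m/ before /g/ (velar) → [ŋ]
/ŋ/ before /t/ (alveolar) → [n]

[temboŋgontoŋ]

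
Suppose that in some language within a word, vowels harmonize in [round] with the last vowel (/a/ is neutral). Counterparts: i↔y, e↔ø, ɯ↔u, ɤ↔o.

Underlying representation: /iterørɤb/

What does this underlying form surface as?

[itererɤb]

/ø/ harmonizes with /ɤ/ ([-round]) → [e]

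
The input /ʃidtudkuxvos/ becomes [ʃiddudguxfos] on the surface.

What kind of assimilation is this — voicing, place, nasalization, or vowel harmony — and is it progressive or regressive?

voicing assimilation, progressive

/t/→[d] /k/→[g] /v/→[f].
Each target copies a feature from the preceding segment, so the direction is progressive.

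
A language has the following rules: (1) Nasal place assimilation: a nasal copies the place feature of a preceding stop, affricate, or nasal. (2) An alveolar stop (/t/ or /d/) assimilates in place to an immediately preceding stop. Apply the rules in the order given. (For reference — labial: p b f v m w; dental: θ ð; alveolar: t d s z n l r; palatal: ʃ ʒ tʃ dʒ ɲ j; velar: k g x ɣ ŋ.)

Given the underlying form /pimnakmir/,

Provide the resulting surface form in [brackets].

[pimmakŋir]

Rule 1: /n/ after /m/ (labial) → [m]
Rule 1: /m/ after /k/ (velar) → [ŋ]
After rule 1: pimmakŋir
Rule 2: no segment meets the rule's conditions; no change.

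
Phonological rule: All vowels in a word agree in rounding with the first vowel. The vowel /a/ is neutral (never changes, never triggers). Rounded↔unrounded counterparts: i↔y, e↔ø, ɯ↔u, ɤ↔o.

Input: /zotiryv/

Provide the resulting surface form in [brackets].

/i/ harmonizes with /o/ ([+round]) → [y]

[zotyryv]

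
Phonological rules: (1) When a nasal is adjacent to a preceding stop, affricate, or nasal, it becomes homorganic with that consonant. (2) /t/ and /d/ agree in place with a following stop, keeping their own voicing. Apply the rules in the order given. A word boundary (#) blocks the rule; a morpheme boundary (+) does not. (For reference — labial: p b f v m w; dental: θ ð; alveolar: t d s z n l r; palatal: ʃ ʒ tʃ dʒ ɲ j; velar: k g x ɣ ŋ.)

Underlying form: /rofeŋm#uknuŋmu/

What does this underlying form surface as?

[rofeŋŋ#ukŋuŋŋu]

Rule 1: /m/ after /ŋ/ (velar) → [ŋ]
Rule 1: /n/ after /k/ (velar) → [ŋ]
Rule 1: /m/ after /ŋ/ (velar) → [ŋ]
After rule 1: rofeŋŋ#ukŋuŋŋu
Rule 2: no segment meets the rule's conditions; no change.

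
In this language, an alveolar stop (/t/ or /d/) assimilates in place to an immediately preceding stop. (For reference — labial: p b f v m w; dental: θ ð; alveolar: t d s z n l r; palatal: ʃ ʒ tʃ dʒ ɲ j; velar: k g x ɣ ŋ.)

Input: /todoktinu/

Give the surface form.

/t/ after /k/ (velar) → [k]

[todokkinu]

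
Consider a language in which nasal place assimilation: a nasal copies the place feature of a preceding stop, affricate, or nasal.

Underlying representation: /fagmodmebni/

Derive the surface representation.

[fagŋodnebmi]

/m/ after /g/ (velar) → [ŋ]
/m/ after /d/ (alveolar) → [n]
/n/ after /b/ (labial) → [m]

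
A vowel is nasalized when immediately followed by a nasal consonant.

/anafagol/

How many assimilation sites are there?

1

/a/ before nasal /n/ → [ã]
1 segment changes.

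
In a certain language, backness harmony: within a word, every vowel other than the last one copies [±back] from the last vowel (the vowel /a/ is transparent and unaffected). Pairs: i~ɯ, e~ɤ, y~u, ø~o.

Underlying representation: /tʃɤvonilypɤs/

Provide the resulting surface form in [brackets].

[tʃɤvonɯlupɤs]

/i/ harmonizes with /ɤ/ ([+back]) → [ɯ]
/y/ harmonizes with /ɤ/ ([+back]) → [u]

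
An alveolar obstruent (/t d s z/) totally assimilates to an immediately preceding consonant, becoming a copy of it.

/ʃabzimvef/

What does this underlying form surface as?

[ʃabbimvef]

/z/ after /b/ → [b] (total assimilation)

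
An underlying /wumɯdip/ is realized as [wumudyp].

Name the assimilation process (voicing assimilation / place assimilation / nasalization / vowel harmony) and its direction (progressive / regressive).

/ɯ/→[u] /i/→[y].
Vowels agree with the first vowel, so the harmony is progressive.

vowel harmony, progressive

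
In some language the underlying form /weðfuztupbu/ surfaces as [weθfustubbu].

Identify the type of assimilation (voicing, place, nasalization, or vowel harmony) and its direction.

voicing assimilation, regressive

/ð/→[θ] /z/→[s] /p/→[b].
Each target copies a feature from the following segment, so the direction is regressive.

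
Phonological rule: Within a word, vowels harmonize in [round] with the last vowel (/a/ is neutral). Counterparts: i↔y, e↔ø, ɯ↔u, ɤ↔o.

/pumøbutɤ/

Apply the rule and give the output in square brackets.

[pɯmebɯtɤ]

/u/ harmonizes with /ɤ/ ([-round]) → [ɯ]
/ø/ harmonizes with /ɤ/ ([-round]) → [e]
/u/ harmonizes with /ɤ/ ([-round]) → [ɯ]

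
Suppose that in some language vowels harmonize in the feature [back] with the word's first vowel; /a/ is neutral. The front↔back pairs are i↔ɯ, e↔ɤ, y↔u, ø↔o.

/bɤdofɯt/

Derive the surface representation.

no segment meets the rule's conditions; no change.

[bɤdofɯt]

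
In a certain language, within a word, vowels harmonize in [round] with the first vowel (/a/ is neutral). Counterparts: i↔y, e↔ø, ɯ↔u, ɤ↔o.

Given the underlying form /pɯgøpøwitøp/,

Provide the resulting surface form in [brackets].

/ø/ harmonizes with /ɯ/ ([-round]) → [e]
/ø/ harmonizes with /ɯ/ ([-round]) → [e]
/ø/ harmonizes with /ɯ/ ([-round]) → [e]

[pɯgepewitep]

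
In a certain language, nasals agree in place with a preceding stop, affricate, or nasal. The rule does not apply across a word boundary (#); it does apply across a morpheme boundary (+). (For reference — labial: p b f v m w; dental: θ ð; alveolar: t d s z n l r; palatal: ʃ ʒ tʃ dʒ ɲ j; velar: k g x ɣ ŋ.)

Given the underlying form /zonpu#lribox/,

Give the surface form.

[zonpu#lribox]

no segment meets the rule's conditions; no change.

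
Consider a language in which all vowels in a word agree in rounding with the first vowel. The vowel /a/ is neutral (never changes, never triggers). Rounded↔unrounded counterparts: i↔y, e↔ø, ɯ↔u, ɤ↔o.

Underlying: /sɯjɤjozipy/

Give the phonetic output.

[sɯjɤjɤzipi]

/o/ harmonizes with /ɯ/ ([-round]) → [ɤ]
/y/ harmonizes with /ɯ/ ([-round]) → [i]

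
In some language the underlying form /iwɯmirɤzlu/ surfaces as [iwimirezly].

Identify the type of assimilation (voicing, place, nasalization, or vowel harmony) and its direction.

vowel harmony, progressive

/ɯ/→[i] /ɤ/→[e] /u/→[y].
Vowels agree with the first vowel, so the harmony is progressive.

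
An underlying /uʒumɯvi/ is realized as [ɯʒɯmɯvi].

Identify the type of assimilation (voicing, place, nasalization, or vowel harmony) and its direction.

vowel harmony, regressive

/u/→[ɯ] /u/→[ɯ].
Vowels agree with the last vowel, so the harmony is regressive.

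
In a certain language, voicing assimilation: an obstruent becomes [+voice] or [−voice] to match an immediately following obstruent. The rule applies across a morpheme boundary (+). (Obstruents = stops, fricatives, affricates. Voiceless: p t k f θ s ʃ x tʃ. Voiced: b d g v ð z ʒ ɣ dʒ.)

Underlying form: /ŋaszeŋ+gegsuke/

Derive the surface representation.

/s/ before /z/ (voiced) → [z]
/g/ before /s/ (voiceless) → [k]

[ŋazzeŋ+geksuke]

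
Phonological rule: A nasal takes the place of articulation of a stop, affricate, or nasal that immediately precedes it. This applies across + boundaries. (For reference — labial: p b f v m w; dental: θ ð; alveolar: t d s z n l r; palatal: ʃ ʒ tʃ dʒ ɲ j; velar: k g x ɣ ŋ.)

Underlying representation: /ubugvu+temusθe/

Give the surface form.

[ubugvu+temusθe]

no segment meets the rule's conditions; no change.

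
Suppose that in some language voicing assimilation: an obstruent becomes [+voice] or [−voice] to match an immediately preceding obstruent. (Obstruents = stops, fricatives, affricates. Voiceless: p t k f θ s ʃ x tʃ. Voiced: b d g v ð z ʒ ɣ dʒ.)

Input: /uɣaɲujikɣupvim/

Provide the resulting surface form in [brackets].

[uɣaɲujikxupfim]

/ɣ/ after /k/ (voiceless) → [x]
/v/ after /p/ (voiceless) → [f]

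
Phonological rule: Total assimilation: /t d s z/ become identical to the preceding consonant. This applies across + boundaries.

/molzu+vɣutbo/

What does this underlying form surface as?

/z/ after /l/ → [l] (total assimilation)

[mollu+vɣutbo]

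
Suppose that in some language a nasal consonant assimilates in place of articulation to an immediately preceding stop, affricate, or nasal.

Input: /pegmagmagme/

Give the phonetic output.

[pegŋagŋagŋe]

/m/ after /g/ (velar) → [ŋ]
/m/ after /g/ (velar) → [ŋ]
/m/ after /g/ (velar) → [ŋ]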